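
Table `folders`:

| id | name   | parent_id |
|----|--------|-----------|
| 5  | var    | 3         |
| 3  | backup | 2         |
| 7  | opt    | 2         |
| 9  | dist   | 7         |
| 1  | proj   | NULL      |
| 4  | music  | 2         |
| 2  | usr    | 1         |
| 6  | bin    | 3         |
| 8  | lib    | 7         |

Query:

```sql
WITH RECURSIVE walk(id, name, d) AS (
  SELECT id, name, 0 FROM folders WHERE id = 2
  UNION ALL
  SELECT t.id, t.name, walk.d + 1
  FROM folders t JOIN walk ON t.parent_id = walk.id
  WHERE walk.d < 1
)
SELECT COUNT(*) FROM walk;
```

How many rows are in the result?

Base: id=2 (usr) at d 0.
Iteration 1: rows with parent_id in {2} -> backup (id 3, d 1), music (id 4, d 1), opt (id 7, d 1).
Iteration 2: d < 1 fails for all current rows; recursion stops.
Total rows emitted: 4.

4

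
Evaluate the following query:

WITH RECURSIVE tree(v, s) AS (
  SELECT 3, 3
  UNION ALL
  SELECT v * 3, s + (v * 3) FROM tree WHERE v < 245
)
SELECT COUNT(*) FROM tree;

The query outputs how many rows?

6

Base: v=3, s=3.
Iteration 1: 3 < 245 holds -> v = 3 * 3 = 9, s = 3 + 9 = 12.
Iteration 2: 9 < 245 holds -> v = 9 * 3 = 27, s = 12 + 27 = 39.
Iteration 3: 27 < 245 holds -> v = 27 * 3 = 81, s = 39 + 81 = 120.
Iteration 4: 81 < 245 holds -> v = 81 * 3 = 243, s = 120 + 243 = 363.
Iteration 5: 243 < 245 holds -> v = 243 * 3 = 729, s = 363 + 729 = 1092.
Iteration 6: 729 < 245 fails; recursion stops.
Total rows emitted: 6.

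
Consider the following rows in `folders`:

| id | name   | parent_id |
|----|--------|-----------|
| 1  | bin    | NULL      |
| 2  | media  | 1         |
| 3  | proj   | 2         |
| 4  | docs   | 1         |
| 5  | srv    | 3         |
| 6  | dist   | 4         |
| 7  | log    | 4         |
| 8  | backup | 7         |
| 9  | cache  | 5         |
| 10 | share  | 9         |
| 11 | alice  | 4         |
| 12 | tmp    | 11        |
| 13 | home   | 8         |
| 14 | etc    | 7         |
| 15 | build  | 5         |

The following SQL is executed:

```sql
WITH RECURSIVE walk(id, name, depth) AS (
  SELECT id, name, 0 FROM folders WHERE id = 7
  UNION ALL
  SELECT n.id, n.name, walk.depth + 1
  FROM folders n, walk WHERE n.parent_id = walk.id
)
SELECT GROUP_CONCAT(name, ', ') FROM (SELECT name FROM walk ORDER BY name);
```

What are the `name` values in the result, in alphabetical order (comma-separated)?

backup, etc, home, log

Base: id=7 (log) at depth 0.
Iteration 1: rows with parent_id in {7} -> backup (id 8, depth 1), etc (id 14, depth 1).
Iteration 2: rows with parent_id in {8,14} -> home (id 13, depth 2).
Iteration 3: no rows with parent_id in {13}; recursion stops.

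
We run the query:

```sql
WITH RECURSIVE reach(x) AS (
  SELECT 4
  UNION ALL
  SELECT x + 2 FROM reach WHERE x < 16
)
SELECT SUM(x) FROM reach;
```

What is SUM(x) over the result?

70

Base: x=4.
Iteration 1: 4 < 16 holds -> x = 4 + 2 = 6.
Iteration 2: 6 < 16 holds -> x = 6 + 2 = 8.
Iteration 3: 8 < 16 holds -> x = 8 + 2 = 10.
Iteration 4: 10 < 16 holds -> x = 10 + 2 = 12.
Iteration 5: 12 < 16 holds -> x = 12 + 2 = 14.
Iteration 6: 14 < 16 holds -> x = 14 + 2 = 16.
Iteration 7: 16 < 16 fails; recursion stops.
SUM(x) = 4 + 6 + 8 + 10 + 12 + 14 + 16 = 70.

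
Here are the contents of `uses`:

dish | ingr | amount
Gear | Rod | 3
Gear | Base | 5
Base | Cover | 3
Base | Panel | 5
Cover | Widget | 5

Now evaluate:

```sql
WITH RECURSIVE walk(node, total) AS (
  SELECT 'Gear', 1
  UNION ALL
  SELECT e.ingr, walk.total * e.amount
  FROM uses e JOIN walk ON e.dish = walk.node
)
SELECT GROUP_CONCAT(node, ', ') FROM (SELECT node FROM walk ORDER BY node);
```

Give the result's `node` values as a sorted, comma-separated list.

Base, Cover, Gear, Panel, Rod, Widget

Base: (Gear, total=1).
Iteration 1: components of {Gear} -> Base = 1*5 = 5, Rod = 1*3 = 3.
Iteration 2: components of {Base,Rod} -> Cover = 5*3 = 15, Panel = 5*5 = 25.
Iteration 3: components of {Cover,Panel} -> Widget = 15*5 = 75.
Iteration 4: no further components; recursion stops.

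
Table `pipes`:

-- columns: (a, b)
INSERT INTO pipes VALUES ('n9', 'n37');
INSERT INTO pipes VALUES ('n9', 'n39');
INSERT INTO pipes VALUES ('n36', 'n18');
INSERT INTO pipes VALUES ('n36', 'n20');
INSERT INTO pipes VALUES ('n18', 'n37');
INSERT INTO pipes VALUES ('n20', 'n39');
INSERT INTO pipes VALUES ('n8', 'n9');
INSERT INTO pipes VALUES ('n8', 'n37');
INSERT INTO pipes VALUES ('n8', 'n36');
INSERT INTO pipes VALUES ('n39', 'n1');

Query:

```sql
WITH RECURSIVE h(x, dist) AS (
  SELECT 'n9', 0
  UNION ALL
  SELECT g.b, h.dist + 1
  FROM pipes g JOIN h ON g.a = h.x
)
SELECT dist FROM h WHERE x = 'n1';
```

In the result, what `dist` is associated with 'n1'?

Base: (n9, dist=0).
Iteration 1: edges from {n9} -> (n37, dist=1), (n39, dist=1).
Iteration 2: edges from {n37,n39} -> (n1, dist=2).
Iteration 3: no outgoing edges from {n1}; recursion stops.

2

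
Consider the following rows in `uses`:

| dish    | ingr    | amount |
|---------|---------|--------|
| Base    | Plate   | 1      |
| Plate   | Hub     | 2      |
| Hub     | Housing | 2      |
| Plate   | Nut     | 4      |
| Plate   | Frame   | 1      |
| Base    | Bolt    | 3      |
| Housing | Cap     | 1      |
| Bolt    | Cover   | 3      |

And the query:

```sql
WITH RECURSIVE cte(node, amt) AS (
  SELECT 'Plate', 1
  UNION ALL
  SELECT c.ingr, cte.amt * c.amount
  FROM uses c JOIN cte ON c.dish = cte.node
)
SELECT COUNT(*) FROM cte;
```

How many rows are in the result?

6

Base: (Plate, amt=1).
Iteration 1: components of {Plate} -> Frame = 1*1 = 1, Hub = 1*2 = 2, Nut = 1*4 = 4.
Iteration 2: components of {Frame,Hub,Nut} -> Housing = 2*2 = 4.
Iteration 3: components of {Housing} -> Cap = 4*1 = 4.
Iteration 4: no further components; recursion stops.
Total rows emitted: 6.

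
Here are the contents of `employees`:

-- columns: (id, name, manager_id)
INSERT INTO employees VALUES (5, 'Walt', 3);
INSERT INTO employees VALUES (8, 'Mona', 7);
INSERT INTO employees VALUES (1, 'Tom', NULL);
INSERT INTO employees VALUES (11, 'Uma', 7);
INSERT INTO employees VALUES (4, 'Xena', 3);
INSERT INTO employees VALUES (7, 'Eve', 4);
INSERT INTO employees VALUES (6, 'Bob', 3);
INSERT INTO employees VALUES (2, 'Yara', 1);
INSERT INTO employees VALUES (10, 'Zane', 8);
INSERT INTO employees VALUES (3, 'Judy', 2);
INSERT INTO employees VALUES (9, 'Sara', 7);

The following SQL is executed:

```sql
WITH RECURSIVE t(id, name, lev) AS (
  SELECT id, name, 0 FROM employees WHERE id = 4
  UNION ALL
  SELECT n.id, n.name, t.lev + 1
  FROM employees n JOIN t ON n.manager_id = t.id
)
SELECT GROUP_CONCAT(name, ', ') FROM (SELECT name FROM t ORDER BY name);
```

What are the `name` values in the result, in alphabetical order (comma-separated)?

Base: id=4 (Xena) at lev 0.
Iteration 1: rows with manager_id in {4} -> Eve (id 7, lev 1).
Iteration 2: rows with manager_id in {7} -> Mona (id 8, lev 2), Sara (id 9, lev 2), Uma (id 11, lev 2).
Iteration 3: rows with manager_id in {8,9,11} -> Zane (id 10, lev 3).
Iteration 4: no rows with manager_id in {10}; recursion stops.

Eve, Mona, Sara, Uma, Xena, Zane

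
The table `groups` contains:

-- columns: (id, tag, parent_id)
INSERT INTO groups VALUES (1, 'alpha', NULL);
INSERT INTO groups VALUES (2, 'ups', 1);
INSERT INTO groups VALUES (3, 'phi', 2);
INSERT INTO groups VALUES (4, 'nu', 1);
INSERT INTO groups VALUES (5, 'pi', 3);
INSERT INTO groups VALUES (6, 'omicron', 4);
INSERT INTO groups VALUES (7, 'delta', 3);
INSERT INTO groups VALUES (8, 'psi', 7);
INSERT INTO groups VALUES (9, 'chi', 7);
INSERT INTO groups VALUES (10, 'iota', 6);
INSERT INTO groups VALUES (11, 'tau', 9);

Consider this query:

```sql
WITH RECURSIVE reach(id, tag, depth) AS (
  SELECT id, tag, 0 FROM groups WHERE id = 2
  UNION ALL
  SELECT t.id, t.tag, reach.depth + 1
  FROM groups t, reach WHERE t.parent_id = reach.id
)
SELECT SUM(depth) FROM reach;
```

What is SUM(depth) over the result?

15

Base: id=2 (ups) at depth 0.
Iteration 1: rows with parent_id in {2} -> phi (id 3, depth 1).
Iteration 2: rows with parent_id in {3} -> pi (id 5, depth 2), delta (id 7, depth 2).
Iteration 3: rows with parent_id in {5,7} -> psi (id 8, depth 3), chi (id 9, depth 3).
Iteration 4: rows with parent_id in {8,9} -> tau (id 11, depth 4).
Iteration 5: no rows with parent_id in {11}; recursion stops.
SUM(depth) = 0 + 1 + 2 + 2 + 3 + 3 + 4 = 15.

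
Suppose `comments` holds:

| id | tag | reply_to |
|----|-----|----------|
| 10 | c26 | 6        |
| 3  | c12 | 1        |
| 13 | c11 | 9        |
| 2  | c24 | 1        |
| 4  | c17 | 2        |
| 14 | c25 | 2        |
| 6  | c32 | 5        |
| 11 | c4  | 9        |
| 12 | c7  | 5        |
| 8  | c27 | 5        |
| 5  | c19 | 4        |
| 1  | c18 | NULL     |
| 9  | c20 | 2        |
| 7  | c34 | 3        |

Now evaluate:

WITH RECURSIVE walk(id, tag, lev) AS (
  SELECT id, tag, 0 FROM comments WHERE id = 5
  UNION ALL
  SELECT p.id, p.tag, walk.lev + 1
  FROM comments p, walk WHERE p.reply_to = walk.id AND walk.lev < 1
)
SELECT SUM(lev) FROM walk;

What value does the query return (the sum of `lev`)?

Base: id=5 (c19) at lev 0.
Iteration 1: rows with reply_to in {5} -> c32 (id 6, lev 1), c27 (id 8, lev 1), c7 (id 12, lev 1).
Iteration 2: lev < 1 fails for all current rows; recursion stops.
SUM(lev) = 0 + 1 + 1 + 1 = 3.

3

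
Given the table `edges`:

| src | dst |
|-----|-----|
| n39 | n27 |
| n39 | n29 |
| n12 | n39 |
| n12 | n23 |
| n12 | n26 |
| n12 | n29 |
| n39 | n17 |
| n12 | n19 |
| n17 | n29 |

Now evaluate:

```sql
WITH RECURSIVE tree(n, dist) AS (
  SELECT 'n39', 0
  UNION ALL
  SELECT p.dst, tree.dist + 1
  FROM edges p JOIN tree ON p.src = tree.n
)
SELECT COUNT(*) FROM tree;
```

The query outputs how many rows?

5

Base: (n39, dist=0).
Iteration 1: edges from {n39} -> (n17, dist=1), (n27, dist=1), (n29, dist=1).
Iteration 2: edges from {n17,n27,n29} -> (n29, dist=2).
Iteration 3: no outgoing edges from {n29}; recursion stops.
Total rows emitted: 5.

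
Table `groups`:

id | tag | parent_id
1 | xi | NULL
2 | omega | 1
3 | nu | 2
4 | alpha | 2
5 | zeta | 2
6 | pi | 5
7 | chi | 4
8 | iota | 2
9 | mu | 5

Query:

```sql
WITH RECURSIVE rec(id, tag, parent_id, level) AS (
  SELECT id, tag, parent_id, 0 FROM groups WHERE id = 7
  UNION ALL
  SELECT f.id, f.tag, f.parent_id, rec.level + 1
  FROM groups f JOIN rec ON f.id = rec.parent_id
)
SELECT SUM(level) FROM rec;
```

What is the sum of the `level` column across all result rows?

6

Base: id=7 (chi), parent_id=4, level 0.
Iteration 1: join on id=4 -> alpha (id 4, parent_id=2, level 1).
Iteration 2: join on id=2 -> omega (id 2, parent_id=1, level 2).
Iteration 3: join on id=1 -> xi (id 1, parent_id=NULL, level 3).
Iteration 4: parent_id is NULL; no match; recursion stops.
SUM(level) = 0 + 1 + 2 + 3 = 6.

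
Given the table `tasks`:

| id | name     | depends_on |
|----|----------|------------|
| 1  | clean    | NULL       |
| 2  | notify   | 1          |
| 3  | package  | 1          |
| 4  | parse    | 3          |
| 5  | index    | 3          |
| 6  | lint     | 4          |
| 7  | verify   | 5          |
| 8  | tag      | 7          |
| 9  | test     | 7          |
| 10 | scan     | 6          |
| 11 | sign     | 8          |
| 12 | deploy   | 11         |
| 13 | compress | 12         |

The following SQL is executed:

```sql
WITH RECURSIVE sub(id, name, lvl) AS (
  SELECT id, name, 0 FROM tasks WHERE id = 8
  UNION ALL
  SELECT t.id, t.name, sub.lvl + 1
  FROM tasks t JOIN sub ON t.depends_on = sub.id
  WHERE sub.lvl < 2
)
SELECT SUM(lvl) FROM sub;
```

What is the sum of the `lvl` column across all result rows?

3

Base: id=8 (tag) at lvl 0.
Iteration 1: rows with depends_on in {8} -> sign (id 11, lvl 1).
Iteration 2: rows with depends_on in {11} -> deploy (id 12, lvl 2).
Iteration 3: lvl < 2 fails for all current rows; recursion stops.
SUM(lvl) = 0 + 1 + 2 = 3.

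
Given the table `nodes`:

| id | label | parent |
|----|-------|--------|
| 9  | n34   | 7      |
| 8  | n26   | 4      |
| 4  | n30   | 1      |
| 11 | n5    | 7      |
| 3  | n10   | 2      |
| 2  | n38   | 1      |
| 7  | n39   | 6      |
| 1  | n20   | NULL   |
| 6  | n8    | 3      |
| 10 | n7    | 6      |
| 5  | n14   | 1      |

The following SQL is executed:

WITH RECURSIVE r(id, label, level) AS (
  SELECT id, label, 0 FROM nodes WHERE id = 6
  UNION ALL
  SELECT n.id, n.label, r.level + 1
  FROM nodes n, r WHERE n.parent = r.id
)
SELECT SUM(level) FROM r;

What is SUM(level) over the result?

6

Base: id=6 (n8) at level 0.
Iteration 1: rows with parent in {6} -> n39 (id 7, level 1), n7 (id 10, level 1).
Iteration 2: rows with parent in {7,10} -> n34 (id 9, level 2), n5 (id 11, level 2).
Iteration 3: no rows with parent in {9,11}; recursion stops.
SUM(level) = 0 + 1 + 1 + 2 + 2 = 6.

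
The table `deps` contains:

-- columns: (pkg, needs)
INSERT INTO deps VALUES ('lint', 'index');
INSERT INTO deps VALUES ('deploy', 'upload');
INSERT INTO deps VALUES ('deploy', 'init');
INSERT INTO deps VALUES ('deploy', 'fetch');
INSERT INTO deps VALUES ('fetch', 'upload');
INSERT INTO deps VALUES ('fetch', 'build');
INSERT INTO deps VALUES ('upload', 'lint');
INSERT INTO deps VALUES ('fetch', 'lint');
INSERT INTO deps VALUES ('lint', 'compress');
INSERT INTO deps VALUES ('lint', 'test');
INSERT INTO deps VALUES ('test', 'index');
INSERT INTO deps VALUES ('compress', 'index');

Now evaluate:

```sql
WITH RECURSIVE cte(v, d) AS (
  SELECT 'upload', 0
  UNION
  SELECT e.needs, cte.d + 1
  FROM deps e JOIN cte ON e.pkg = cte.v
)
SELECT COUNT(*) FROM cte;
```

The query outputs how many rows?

6

Base: (upload, d=0).
Iteration 1: edges from {upload} -> (lint, d=1).
Iteration 2: edges from {lint} -> (compress, d=2), (index, d=2), (test, d=2).
Iteration 3: edges from {compress,index,test} -> (index, d=3). [UNION drops 1 duplicate row(s)]
Iteration 4: no outgoing edges from {index}; recursion stops.
Total rows emitted: 6.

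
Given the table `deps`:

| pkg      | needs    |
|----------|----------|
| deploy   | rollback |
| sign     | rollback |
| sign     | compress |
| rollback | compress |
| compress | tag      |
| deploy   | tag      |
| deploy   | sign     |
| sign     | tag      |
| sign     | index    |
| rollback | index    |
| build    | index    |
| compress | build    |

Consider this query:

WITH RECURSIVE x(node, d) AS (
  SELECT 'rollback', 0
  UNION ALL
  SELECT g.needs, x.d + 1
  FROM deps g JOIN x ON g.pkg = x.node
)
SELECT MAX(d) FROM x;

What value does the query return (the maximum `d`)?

Base: (rollback, d=0).
Iteration 1: edges from {rollback} -> (compress, d=1), (index, d=1).
Iteration 2: edges from {compress,index} -> (build, d=2), (tag, d=2).
Iteration 3: edges from {build,tag} -> (index, d=3).
Iteration 4: no outgoing edges from {index}; recursion stops.
d values: 0, 1, 1, 2, 2, 3; the maximum is 3.

3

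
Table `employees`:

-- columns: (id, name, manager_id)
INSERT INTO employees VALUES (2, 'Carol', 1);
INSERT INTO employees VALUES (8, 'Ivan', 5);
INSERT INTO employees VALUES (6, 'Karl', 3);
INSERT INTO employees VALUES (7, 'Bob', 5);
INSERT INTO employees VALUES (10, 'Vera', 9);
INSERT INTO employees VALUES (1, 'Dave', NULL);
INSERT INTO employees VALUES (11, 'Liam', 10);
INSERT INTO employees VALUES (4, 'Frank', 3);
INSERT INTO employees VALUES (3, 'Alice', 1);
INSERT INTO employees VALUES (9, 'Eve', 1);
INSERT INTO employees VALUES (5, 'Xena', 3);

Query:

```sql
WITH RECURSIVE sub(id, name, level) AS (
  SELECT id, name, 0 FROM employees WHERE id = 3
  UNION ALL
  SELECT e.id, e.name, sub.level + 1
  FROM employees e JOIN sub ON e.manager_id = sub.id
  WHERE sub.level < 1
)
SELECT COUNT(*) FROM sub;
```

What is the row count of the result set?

Base: id=3 (Alice) at level 0.
Iteration 1: rows with manager_id in {3} -> Frank (id 4, level 1), Xena (id 5, level 1), Karl (id 6, level 1).
Iteration 2: level < 1 fails for all current rows; recursion stops.
Total rows emitted: 4.

4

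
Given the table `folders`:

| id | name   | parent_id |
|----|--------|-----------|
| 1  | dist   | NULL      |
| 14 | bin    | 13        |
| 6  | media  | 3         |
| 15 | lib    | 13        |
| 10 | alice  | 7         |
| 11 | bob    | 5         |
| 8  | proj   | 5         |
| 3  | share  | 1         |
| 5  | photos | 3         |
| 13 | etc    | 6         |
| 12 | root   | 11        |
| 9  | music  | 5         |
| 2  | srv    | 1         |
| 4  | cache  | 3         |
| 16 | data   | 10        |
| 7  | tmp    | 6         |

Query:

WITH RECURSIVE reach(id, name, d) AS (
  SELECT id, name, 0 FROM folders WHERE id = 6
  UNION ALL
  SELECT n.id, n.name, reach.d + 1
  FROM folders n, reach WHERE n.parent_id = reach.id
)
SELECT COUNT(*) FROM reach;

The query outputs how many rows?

Base: id=6 (media) at d 0.
Iteration 1: rows with parent_id in {6} -> tmp (id 7, d 1), etc (id 13, d 1).
Iteration 2: rows with parent_id in {7,13} -> alice (id 10, d 2), bin (id 14, d 2), lib (id 15, d 2).
Iteration 3: rows with parent_id in {10,14,15} -> data (id 16, d 3).
Iteration 4: no rows with parent_id in {16}; recursion stops.
Total rows emitted: 7.

7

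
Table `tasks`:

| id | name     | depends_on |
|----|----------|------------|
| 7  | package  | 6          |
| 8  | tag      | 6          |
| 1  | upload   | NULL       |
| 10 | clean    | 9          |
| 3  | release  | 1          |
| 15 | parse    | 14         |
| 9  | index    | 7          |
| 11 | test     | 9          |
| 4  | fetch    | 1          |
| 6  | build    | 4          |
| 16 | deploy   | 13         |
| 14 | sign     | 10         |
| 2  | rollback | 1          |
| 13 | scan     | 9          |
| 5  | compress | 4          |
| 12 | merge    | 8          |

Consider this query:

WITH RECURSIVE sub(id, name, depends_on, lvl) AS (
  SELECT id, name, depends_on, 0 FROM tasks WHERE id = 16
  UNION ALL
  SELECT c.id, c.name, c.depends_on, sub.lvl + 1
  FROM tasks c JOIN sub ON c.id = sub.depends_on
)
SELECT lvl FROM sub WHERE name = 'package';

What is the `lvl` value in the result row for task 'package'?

Base: id=16 (deploy), depends_on=13, lvl 0.
Iteration 1: join on id=13 -> scan (id 13, depends_on=9, lvl 1).
Iteration 2: join on id=9 -> index (id 9, depends_on=7, lvl 2).
Iteration 3: join on id=7 -> package (id 7, depends_on=6, lvl 3).
Iteration 4: join on id=6 -> build (id 6, depends_on=4, lvl 4).
Iteration 5: join on id=4 -> fetch (id 4, depends_on=1, lvl 5).
Iteration 6: join on id=1 -> upload (id 1, depends_on=NULL, lvl 6).
Iteration 7: depends_on is NULL; no match; recursion stops.

3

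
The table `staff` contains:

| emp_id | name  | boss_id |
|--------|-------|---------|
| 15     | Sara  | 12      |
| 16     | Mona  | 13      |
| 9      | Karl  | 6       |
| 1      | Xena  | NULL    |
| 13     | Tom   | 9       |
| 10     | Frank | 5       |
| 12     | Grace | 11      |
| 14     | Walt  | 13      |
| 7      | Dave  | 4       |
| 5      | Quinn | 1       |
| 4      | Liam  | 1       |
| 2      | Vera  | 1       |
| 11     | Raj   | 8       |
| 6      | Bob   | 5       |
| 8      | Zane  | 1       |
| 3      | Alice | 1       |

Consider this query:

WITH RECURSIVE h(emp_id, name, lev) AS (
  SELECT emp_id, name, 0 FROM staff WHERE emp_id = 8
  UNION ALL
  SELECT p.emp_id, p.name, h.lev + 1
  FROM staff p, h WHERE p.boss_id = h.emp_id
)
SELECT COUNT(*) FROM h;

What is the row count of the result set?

4

Base: emp_id=8 (Zane) at lev 0.
Iteration 1: rows with boss_id in {8} -> Raj (id 11, lev 1).
Iteration 2: rows with boss_id in {11} -> Grace (id 12, lev 2).
Iteration 3: rows with boss_id in {12} -> Sara (id 15, lev 3).
Iteration 4: no rows with boss_id in {15}; recursion stops.
Total rows emitted: 4.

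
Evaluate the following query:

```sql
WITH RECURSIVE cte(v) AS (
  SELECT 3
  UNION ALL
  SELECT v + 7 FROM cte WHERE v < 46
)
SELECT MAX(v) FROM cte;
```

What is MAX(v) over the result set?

Base: v=3.
Iteration 1: 3 < 46 holds -> v = 3 + 7 = 10.
Iteration 2: 10 < 46 holds -> v = 10 + 7 = 17.
Iteration 3: 17 < 46 holds -> v = 17 + 7 = 24.
Iteration 4: 24 < 46 holds -> v = 24 + 7 = 31.
Iteration 5: 31 < 46 holds -> v = 31 + 7 = 38.
Iteration 6: 38 < 46 holds -> v = 38 + 7 = 45.
Iteration 7: 45 < 46 holds -> v = 45 + 7 = 52.
Iteration 8: 52 < 46 fails; recursion stops.
v values: 3, 10, 17, 24, 31, 38, 45, 52; the maximum is 52.

52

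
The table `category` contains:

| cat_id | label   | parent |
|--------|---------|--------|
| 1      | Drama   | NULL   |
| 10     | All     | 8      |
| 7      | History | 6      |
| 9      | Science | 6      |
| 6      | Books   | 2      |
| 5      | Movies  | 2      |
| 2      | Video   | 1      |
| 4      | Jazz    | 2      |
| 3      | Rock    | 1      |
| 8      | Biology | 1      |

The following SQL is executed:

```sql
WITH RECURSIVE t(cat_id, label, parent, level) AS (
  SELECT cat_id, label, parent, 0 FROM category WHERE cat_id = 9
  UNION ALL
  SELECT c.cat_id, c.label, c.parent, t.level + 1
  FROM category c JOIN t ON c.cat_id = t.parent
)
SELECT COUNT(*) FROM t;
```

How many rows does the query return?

4

Base: cat_id=9 (Science), parent=6, level 0.
Iteration 1: join on cat_id=6 -> Books (id 6, parent=2, level 1).
Iteration 2: join on cat_id=2 -> Video (id 2, parent=1, level 2).
Iteration 3: join on cat_id=1 -> Drama (id 1, parent=NULL, level 3).
Iteration 4: parent is NULL; no match; recursion stops.
Total rows emitted: 4.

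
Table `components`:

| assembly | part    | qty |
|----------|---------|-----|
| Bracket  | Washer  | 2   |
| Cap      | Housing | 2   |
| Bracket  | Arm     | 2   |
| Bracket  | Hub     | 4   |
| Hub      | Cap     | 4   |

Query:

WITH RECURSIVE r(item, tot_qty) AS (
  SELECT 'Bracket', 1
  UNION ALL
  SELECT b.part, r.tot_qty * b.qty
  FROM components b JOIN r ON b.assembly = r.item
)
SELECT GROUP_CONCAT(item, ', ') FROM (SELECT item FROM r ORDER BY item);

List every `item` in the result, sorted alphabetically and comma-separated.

Arm, Bracket, Cap, Housing, Hub, Washer

Base: (Bracket, tot_qty=1).
Iteration 1: components of {Bracket} -> Arm = 1*2 = 2, Hub = 1*4 = 4, Washer = 1*2 = 2.
Iteration 2: components of {Arm,Hub,Washer} -> Cap = 4*4 = 16.
Iteration 3: components of {Cap} -> Housing = 16*2 = 32.
Iteration 4: no further components; recursion stops.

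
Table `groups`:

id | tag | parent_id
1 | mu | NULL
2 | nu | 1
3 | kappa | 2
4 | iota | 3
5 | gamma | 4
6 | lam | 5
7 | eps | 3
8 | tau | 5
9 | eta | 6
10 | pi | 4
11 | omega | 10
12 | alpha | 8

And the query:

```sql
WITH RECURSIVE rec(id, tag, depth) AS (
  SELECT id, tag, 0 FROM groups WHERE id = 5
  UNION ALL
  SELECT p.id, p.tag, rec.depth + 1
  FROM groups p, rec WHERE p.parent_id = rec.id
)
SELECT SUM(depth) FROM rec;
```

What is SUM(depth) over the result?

Base: id=5 (gamma) at depth 0.
Iteration 1: rows with parent_id in {5} -> lam (id 6, depth 1), tau (id 8, depth 1).
Iteration 2: rows with parent_id in {6,8} -> eta (id 9, depth 2), alpha (id 12, depth 2).
Iteration 3: no rows with parent_id in {9,12}; recursion stops.
SUM(depth) = 0 + 1 + 1 + 2 + 2 = 6.

6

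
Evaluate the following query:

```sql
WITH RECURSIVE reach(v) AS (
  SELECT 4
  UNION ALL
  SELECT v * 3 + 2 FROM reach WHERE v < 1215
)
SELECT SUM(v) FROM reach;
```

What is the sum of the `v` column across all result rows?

Base: v=4.
Iteration 1: 4 < 1215 holds -> v = 4 * 3 + 2 = 14.
Iteration 2: 14 < 1215 holds -> v = 14 * 3 + 2 = 44.
Iteration 3: 44 < 1215 holds -> v = 44 * 3 + 2 = 134.
Iteration 4: 134 < 1215 holds -> v = 134 * 3 + 2 = 404.
Iteration 5: 404 < 1215 holds -> v = 404 * 3 + 2 = 1214.
Iteration 6: 1214 < 1215 holds -> v = 1214 * 3 + 2 = 3644.
Iteration 7: 3644 < 1215 fails; recursion stops.
SUM(v) = 4 + 14 + 44 + 134 + 404 + 1214 + 3644 = 5458.

5458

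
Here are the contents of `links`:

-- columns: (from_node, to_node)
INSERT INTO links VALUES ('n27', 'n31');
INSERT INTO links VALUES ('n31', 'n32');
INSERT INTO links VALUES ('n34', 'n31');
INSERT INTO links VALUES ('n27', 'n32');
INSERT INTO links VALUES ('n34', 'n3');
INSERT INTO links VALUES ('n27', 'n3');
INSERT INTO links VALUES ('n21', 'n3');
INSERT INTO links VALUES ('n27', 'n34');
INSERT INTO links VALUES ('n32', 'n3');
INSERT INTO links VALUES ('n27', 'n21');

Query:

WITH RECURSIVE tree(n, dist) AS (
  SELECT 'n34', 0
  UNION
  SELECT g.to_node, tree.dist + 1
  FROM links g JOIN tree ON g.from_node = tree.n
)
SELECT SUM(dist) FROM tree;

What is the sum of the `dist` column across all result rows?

Base: (n34, dist=0).
Iteration 1: edges from {n34} -> (n3, dist=1), (n31, dist=1).
Iteration 2: edges from {n3,n31} -> (n32, dist=2).
Iteration 3: edges from {n32} -> (n3, dist=3).
Iteration 4: no outgoing edges from {n3}; recursion stops.
SUM(dist) = 0 + 1 + 1 + 2 + 3 = 7.

7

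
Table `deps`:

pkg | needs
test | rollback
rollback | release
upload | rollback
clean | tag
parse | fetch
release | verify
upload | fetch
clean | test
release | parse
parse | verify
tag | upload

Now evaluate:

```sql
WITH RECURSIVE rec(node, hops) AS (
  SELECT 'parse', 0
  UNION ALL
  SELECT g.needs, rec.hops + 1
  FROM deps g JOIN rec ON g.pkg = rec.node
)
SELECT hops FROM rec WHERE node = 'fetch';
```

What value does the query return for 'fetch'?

Base: (parse, hops=0).
Iteration 1: edges from {parse} -> (fetch, hops=1), (verify, hops=1).
Iteration 2: no outgoing edges from {fetch,verify}; recursion stops.

1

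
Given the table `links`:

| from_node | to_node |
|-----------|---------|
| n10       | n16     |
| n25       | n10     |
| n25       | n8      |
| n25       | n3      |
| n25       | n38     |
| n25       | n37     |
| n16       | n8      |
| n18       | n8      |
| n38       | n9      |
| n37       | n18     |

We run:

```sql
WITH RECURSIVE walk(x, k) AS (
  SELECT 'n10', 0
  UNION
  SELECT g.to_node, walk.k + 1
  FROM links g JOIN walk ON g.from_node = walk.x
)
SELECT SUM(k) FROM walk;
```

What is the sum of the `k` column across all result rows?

3

Base: (n10, k=0).
Iteration 1: edges from {n10} -> (n16, k=1).
Iteration 2: edges from {n16} -> (n8, k=2).
Iteration 3: no outgoing edges from {n8}; recursion stops.
SUM(k) = 0 + 1 + 2 = 3.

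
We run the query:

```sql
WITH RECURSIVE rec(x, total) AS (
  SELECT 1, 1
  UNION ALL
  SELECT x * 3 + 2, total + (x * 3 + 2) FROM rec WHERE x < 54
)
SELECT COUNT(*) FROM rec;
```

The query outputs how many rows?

Base: x=1, total=1.
Iteration 1: 1 < 54 holds -> x = 1 * 3 + 2 = 5, total = 1 + 5 = 6.
Iteration 2: 5 < 54 holds -> x = 5 * 3 + 2 = 17, total = 6 + 17 = 23.
Iteration 3: 17 < 54 holds -> x = 17 * 3 + 2 = 53, total = 23 + 53 = 76.
Iteration 4: 53 < 54 holds -> x = 53 * 3 + 2 = 161, total = 76 + 161 = 237.
Iteration 5: 161 < 54 fails; recursion stops.
Total rows emitted: 5.

5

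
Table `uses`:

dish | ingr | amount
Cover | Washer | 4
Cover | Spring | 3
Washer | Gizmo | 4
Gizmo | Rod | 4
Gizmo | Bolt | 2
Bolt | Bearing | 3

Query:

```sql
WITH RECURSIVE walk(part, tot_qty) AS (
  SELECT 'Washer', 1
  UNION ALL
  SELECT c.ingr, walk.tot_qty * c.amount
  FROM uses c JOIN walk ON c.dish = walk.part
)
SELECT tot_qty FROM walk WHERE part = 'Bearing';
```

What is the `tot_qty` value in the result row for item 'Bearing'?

Base: (Washer, tot_qty=1).
Iteration 1: components of {Washer} -> Gizmo = 1*4 = 4.
Iteration 2: components of {Gizmo} -> Bolt = 4*2 = 8, Rod = 4*4 = 16.
Iteration 3: components of {Bolt,Rod} -> Bearing = 8*3 = 24.
Iteration 4: no further components; recursion stops.

24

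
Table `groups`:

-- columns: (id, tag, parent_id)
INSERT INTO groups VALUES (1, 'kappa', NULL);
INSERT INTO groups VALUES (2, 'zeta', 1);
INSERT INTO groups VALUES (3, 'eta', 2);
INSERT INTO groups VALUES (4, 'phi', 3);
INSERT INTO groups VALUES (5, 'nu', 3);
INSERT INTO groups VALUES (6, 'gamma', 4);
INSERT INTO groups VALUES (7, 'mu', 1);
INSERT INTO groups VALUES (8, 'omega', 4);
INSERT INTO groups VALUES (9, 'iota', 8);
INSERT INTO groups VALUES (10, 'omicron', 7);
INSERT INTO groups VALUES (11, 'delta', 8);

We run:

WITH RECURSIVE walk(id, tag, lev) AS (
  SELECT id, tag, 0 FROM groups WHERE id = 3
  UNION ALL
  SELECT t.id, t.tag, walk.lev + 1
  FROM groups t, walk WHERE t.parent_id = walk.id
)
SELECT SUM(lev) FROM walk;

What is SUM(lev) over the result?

Base: id=3 (eta) at lev 0.
Iteration 1: rows with parent_id in {3} -> phi (id 4, lev 1), nu (id 5, lev 1).
Iteration 2: rows with parent_id in {4,5} -> gamma (id 6, lev 2), omega (id 8, lev 2).
Iteration 3: rows with parent_id in {6,8} -> iota (id 9, lev 3), delta (id 11, lev 3).
Iteration 4: no rows with parent_id in {9,11}; recursion stops.
SUM(lev) = 0 + 1 + 1 + 2 + 2 + 3 + 3 = 12.

12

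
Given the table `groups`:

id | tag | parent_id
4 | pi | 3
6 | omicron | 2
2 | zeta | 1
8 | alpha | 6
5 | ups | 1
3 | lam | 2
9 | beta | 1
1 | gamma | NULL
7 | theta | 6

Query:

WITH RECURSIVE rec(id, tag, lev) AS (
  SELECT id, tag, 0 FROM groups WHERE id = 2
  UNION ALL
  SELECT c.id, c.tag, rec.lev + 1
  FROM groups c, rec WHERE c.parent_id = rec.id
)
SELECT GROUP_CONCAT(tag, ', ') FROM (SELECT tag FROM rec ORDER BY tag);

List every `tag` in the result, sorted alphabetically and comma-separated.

Base: id=2 (zeta) at lev 0.
Iteration 1: rows with parent_id in {2} -> lam (id 3, lev 1), omicron (id 6, lev 1).
Iteration 2: rows with parent_id in {3,6} -> pi (id 4, lev 2), theta (id 7, lev 2), alpha (id 8, lev 2).
Iteration 3: no rows with parent_id in {4,7,8}; recursion stops.

alpha, lam, omicron, pi, theta, zeta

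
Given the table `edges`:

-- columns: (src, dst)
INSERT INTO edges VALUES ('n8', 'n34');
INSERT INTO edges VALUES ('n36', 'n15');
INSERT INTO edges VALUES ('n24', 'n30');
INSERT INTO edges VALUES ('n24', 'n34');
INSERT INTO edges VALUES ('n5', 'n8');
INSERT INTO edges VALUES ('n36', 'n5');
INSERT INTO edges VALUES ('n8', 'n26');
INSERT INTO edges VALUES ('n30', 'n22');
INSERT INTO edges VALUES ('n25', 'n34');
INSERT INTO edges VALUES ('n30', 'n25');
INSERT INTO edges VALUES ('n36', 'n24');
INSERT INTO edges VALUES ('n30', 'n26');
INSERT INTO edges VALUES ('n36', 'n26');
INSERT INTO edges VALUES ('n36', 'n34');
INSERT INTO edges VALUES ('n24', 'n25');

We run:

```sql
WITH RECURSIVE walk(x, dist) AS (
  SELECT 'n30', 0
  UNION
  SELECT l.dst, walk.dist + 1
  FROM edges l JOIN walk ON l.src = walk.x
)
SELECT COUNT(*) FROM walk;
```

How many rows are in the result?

5

Base: (n30, dist=0).
Iteration 1: edges from {n30} -> (n22, dist=1), (n25, dist=1), (n26, dist=1).
Iteration 2: edges from {n22,n25,n26} -> (n34, dist=2).
Iteration 3: no outgoing edges from {n34}; recursion stops.
Total rows emitted: 5.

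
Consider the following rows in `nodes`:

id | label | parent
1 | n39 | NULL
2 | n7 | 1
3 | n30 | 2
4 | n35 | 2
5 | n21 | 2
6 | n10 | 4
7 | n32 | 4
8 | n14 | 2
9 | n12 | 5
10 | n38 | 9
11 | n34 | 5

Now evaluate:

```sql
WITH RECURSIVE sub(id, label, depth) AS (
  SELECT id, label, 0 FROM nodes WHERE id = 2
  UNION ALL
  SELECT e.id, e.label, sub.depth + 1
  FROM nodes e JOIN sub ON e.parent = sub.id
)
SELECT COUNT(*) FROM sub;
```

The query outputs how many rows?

Base: id=2 (n7) at depth 0.
Iteration 1: rows with parent in {2} -> n30 (id 3, depth 1), n35 (id 4, depth 1), n21 (id 5, depth 1), n14 (id 8, depth 1).
Iteration 2: rows with parent in {3,4,5,8} -> n10 (id 6, depth 2), n32 (id 7, depth 2), n12 (id 9, depth 2), n34 (id 11, depth 2).
Iteration 3: rows with parent in {6,7,9,11} -> n38 (id 10, depth 3).
Iteration 4: no rows with parent in {10}; recursion stops.
Total rows emitted: 10.

10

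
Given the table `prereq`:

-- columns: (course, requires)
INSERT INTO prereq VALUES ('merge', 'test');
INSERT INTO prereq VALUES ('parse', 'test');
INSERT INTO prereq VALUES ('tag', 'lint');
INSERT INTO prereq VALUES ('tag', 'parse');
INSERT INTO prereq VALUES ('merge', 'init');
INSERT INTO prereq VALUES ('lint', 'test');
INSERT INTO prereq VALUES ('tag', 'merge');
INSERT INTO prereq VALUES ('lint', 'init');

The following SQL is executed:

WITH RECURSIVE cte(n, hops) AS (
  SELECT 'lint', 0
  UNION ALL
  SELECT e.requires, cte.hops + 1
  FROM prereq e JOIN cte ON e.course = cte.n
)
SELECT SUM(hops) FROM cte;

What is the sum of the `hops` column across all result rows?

Base: (lint, hops=0).
Iteration 1: edges from {lint} -> (init, hops=1), (test, hops=1).
Iteration 2: no outgoing edges from {init,test}; recursion stops.
SUM(hops) = 0 + 1 + 1 = 2.

2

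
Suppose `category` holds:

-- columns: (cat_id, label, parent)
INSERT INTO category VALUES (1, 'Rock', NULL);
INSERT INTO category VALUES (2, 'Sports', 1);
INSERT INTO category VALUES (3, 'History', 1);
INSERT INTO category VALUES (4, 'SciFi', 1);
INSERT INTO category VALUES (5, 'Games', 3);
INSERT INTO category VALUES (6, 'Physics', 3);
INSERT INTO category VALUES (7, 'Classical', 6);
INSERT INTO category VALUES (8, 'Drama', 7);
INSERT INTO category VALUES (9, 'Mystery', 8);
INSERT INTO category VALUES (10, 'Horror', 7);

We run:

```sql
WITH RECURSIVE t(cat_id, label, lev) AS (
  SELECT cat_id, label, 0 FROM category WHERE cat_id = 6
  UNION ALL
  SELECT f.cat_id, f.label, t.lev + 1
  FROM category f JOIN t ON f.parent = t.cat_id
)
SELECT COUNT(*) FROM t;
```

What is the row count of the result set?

Base: cat_id=6 (Physics) at lev 0.
Iteration 1: rows with parent in {6} -> Classical (id 7, lev 1).
Iteration 2: rows with parent in {7} -> Drama (id 8, lev 2), Horror (id 10, lev 2).
Iteration 3: rows with parent in {8,10} -> Mystery (id 9, lev 3).
Iteration 4: no rows with parent in {9}; recursion stops.
Total rows emitted: 5.

5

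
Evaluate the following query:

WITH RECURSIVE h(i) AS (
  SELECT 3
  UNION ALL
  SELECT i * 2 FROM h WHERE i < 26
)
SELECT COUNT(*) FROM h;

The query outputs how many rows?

5

Base: i=3.
Iteration 1: 3 < 26 holds -> i = 3 * 2 = 6.
Iteration 2: 6 < 26 holds -> i = 6 * 2 = 12.
Iteration 3: 12 < 26 holds -> i = 12 * 2 = 24.
Iteration 4: 24 < 26 holds -> i = 24 * 2 = 48.
Iteration 5: 48 < 26 fails; recursion stops.
Total rows emitted: 5.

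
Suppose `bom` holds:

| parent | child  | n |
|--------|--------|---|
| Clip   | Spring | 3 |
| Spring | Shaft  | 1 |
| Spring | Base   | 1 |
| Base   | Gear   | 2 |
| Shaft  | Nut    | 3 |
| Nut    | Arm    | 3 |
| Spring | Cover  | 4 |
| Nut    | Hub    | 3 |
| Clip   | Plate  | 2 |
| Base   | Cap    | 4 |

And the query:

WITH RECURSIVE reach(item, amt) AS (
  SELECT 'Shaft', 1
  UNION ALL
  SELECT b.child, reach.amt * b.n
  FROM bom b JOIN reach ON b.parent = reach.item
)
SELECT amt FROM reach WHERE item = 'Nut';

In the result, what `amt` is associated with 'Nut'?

3

Base: (Shaft, amt=1).
Iteration 1: components of {Shaft} -> Nut = 1*3 = 3.
Iteration 2: components of {Nut} -> Arm = 3*3 = 9, Hub = 3*3 = 9.
Iteration 3: no further components; recursion stops.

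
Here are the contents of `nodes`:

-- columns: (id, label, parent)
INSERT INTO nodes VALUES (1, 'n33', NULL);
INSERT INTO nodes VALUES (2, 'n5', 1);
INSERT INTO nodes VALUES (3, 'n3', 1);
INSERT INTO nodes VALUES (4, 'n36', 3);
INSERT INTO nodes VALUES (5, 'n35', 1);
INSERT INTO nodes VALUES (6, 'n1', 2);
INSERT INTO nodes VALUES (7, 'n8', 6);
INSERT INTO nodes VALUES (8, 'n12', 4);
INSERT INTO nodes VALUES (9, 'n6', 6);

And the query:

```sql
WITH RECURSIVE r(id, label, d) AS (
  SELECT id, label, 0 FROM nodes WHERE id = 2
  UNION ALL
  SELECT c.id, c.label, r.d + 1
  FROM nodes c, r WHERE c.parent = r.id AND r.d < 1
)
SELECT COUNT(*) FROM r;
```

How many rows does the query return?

Base: id=2 (n5) at d 0.
Iteration 1: rows with parent in {2} -> n1 (id 6, d 1).
Iteration 2: d < 1 fails for all current rows; recursion stops.
Total rows emitted: 2.

2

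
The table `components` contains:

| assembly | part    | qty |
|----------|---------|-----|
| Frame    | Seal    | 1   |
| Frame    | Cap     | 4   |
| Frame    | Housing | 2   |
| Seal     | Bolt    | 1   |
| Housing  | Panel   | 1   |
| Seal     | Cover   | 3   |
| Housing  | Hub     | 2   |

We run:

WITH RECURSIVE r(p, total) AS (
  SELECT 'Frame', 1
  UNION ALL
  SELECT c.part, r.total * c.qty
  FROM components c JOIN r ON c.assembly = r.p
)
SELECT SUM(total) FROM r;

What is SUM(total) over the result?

Base: (Frame, total=1).
Iteration 1: components of {Frame} -> Cap = 1*4 = 4, Housing = 1*2 = 2, Seal = 1*1 = 1.
Iteration 2: components of {Cap,Housing,Seal} -> Bolt = 1*1 = 1, Cover = 1*3 = 3, Hub = 2*2 = 4, Panel = 2*1 = 2.
Iteration 3: no further components; recursion stops.
SUM(total) = 1 + 1 + 4 + 2 + 1 + 3 + 2 + 4 = 18.

18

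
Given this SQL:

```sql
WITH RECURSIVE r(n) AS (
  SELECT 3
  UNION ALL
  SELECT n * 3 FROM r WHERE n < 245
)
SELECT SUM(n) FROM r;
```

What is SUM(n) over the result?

1092

Base: n=3.
Iteration 1: 3 < 245 holds -> n = 3 * 3 = 9.
Iteration 2: 9 < 245 holds -> n = 9 * 3 = 27.
Iteration 3: 27 < 245 holds -> n = 27 * 3 = 81.
Iteration 4: 81 < 245 holds -> n = 81 * 3 = 243.
Iteration 5: 243 < 245 holds -> n = 243 * 3 = 729.
Iteration 6: 729 < 245 fails; recursion stops.
SUM(n) = 3 + 9 + 27 + 81 + 243 + 729 = 1092.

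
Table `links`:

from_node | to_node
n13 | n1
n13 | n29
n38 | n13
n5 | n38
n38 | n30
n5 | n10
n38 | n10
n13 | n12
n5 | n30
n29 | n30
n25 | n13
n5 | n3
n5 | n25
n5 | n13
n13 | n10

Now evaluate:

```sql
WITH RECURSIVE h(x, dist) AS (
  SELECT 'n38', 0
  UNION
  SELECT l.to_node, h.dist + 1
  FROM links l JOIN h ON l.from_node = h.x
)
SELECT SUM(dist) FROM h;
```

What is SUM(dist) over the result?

Base: (n38, dist=0).
Iteration 1: edges from {n38} -> (n10, dist=1), (n13, dist=1), (n30, dist=1).
Iteration 2: edges from {n10,n13,n30} -> (n1, dist=2), (n10, dist=2), (n12, dist=2), (n29, dist=2).
Iteration 3: edges from {n1,n10,n12,n29} -> (n30, dist=3).
Iteration 4: no outgoing edges from {n30}; recursion stops.
SUM(dist) = 0 + 1 + 1 + 1 + 2 + 2 + 2 + 2 + 3 = 14.

14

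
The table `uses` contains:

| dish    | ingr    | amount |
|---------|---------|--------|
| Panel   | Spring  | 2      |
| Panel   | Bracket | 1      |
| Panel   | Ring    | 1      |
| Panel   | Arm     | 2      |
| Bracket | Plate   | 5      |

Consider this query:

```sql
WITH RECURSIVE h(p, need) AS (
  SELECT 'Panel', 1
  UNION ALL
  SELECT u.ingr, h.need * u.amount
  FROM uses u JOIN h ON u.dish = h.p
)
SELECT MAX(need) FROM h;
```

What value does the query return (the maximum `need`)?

Base: (Panel, need=1).
Iteration 1: components of {Panel} -> Arm = 1*2 = 2, Bracket = 1*1 = 1, Ring = 1*1 = 1, Spring = 1*2 = 2.
Iteration 2: components of {Arm,Bracket,Ring,Spring} -> Plate = 1*5 = 5.
Iteration 3: no further components; recursion stops.
need values: 1, 2, 1, 1, 2, 5; the maximum is 5.

5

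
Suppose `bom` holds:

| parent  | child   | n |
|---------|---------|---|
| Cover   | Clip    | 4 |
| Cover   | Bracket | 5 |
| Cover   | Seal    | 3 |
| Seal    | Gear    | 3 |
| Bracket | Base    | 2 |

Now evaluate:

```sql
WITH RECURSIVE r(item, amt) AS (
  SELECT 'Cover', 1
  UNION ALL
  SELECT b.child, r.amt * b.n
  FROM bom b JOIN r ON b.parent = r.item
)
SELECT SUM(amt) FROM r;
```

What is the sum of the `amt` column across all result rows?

Base: (Cover, amt=1).
Iteration 1: components of {Cover} -> Bracket = 1*5 = 5, Clip = 1*4 = 4, Seal = 1*3 = 3.
Iteration 2: components of {Bracket,Clip,Seal} -> Base = 5*2 = 10, Gear = 3*3 = 9.
Iteration 3: no further components; recursion stops.
SUM(amt) = 1 + 4 + 5 + 3 + 10 + 9 = 32.

32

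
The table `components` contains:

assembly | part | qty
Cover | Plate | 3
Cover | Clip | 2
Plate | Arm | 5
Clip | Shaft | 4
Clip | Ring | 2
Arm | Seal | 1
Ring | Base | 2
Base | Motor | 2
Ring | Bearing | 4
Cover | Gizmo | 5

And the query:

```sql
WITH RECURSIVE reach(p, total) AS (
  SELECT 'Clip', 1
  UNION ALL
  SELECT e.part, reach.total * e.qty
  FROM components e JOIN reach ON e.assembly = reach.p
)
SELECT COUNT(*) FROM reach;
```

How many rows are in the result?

6

Base: (Clip, total=1).
Iteration 1: components of {Clip} -> Ring = 1*2 = 2, Shaft = 1*4 = 4.
Iteration 2: components of {Ring,Shaft} -> Base = 2*2 = 4, Bearing = 2*4 = 8.
Iteration 3: components of {Base,Bearing} -> Motor = 4*2 = 8.
Iteration 4: no further components; recursion stops.
Total rows emitted: 6.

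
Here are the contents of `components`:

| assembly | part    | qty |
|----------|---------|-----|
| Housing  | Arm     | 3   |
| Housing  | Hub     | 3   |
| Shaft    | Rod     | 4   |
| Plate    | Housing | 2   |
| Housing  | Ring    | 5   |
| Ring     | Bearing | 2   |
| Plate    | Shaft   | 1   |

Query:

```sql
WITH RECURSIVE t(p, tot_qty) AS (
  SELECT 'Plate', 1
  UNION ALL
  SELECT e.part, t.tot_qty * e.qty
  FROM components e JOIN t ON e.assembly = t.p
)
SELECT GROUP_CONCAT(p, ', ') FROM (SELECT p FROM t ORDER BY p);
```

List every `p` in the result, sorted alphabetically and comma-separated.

Arm, Bearing, Housing, Hub, Plate, Ring, Rod, Shaft

Base: (Plate, tot_qty=1).
Iteration 1: components of {Plate} -> Housing = 1*2 = 2, Shaft = 1*1 = 1.
Iteration 2: components of {Housing,Shaft} -> Arm = 2*3 = 6, Hub = 2*3 = 6, Ring = 2*5 = 10, Rod = 1*4 = 4.
Iteration 3: components of {Arm,Hub,Ring,Rod} -> Bearing = 10*2 = 20.
Iteration 4: no further components; recursion stops.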